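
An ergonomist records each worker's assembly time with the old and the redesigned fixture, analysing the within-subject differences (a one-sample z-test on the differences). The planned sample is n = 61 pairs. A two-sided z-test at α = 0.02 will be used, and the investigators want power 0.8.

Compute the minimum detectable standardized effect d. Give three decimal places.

d ≈ 0.406

Need Φ(δ − 2.326) = 0.8, so δ = 2.326 + 0.842 = 3.168.
(Lower-tail contribution to power is negligible for δ > 0.)
δ = d·√n ⇒ d = δ/√n = 3.168/√61 = 0.4056.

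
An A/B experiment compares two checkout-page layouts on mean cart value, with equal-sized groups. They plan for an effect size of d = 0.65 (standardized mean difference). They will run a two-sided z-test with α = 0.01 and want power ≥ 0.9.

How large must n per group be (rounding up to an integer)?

For power 0.9 need Φ(δ − z_{0.005}) = 0.9, so δ = z_{0.005} + z_{0.10} = 2.576 + 1.282 = 3.857.
(The Φ(−δ − z_{α/2}) term is vanishingly small for δ > 0 and is dropped in the standard sample-size formula.)
δ = d·√(n/2) ⇒ n = 2(δ/d)² = 2 × (3.857 / 0.65)² = 70.43.
Round up to the next whole unit.

n = 71 per group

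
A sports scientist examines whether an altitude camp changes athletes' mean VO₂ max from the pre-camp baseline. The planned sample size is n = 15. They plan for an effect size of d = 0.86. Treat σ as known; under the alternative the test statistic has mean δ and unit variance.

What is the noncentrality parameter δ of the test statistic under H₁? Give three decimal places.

δ = d·√n = 0.86 × √15 = 3.3308

δ ≈ 3.331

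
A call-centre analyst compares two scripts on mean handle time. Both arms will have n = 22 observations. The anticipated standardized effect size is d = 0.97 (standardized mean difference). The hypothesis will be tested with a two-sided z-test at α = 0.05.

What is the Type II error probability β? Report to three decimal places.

Noncentrality parameter: λ = d·√(n/2) = 0.97 × √(22/2) = 3.2171
Two-sided α = 0.05 → critical value z_{0.025} = 1.960.
Power = Φ(λ − 1.960) + Φ(−λ − 1.960) = Φ(1.257) + Φ(-5.177) = 0.8957 + 0.0000 = 0.8957.
Type II error: β = 1 − power = 1 − 0.8957 = 0.1043.

β ≈ 0.104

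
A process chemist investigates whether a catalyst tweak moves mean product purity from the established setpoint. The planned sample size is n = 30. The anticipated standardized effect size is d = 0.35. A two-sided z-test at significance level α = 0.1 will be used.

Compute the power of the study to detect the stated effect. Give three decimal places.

Noncentrality parameter: δ = d·√n = 0.35 × √30 = 1.9170
Critical value for a two-sided test at α = 0.1: z_{α/2} = 1.645.
Power = Φ(δ − 1.645) + Φ(−δ − 1.645) = Φ(0.272) + Φ(-3.562) = 0.6073 + 0.0002 = 0.6074.

Power ≈ 0.607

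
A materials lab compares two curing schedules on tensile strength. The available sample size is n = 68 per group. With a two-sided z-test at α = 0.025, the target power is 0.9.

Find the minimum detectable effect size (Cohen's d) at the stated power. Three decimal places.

Required noncentrality: δ = z_{0.0125} + z_{0.10} = 2.241 + 1.282 = 3.523.
(The second rejection-region term Φ(−δ − z_{α/2}) is negligible and dropped.)
δ = d·√(n/2) ⇒ d = δ/√(n/2) = 3.523/√(68/2) = 0.6042.

d ≈ 0.604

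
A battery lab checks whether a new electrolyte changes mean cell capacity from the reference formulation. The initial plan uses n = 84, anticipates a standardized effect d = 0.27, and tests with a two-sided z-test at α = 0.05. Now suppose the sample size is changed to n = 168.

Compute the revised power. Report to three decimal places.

Power ≈ 0.938

With n = 168: δ = d·√n = 0.27 × √168 = 3.4996. Critical value z_{0.025} = 1.960.
Revised power = Φ(δ − 1.960) + Φ(−δ − 1.960) = Φ(1.540) + Φ(-5.460) = 0.9382 + 0.0000 = 0.9382.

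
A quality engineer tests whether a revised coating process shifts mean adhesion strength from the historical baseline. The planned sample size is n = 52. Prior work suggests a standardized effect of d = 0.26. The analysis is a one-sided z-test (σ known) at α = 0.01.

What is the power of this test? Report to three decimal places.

Noncentrality parameter: λ = d·√n = 0.26 × √52 = 1.8749
One-sided α = 0.01 → critical value z_{0.01} = 2.326.
Power = P(Z > 2.326 − λ) = Φ(-0.451) = 0.3258.

Power ≈ 0.326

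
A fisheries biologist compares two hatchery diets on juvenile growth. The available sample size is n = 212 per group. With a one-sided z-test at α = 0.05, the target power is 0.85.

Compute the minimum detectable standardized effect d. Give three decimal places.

d ≈ 0.260

Required noncentrality: δ = z_{0.05} + z_{0.15} = 1.645 + 1.036 = 2.681.
δ = d·√(n/2) ⇒ d = δ/√(n/2) = 2.681/√(212/2) = 0.2604.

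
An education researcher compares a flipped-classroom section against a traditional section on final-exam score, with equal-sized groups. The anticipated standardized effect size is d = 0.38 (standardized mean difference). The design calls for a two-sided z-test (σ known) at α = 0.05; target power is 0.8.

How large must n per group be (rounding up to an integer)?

n = 109 per group

Set Φ(δ − 1.960) = 0.8; then δ − 1.960 = Φ⁻¹(0.8) = 0.842, giving δ = 2.802.
(The Φ(−δ − z_{α/2}) term is vanishingly small for δ > 0 and is dropped in the standard sample-size formula.)
δ = d·√(n/2) ⇒ n = 2(δ/d)² = 2 × (2.802 / 0.38)² = 108.71.
Rounding up, n = 109 per group.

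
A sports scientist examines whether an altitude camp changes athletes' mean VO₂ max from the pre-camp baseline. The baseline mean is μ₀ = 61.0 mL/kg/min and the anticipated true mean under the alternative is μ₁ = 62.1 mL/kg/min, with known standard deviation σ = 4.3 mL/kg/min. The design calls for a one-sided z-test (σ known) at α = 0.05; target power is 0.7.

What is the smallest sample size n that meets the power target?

n = 72

Standardized effect: d = |μ₁ − μ₀| / σ = |62.1 − 61.0| / 4.3 = 0.2558
Set Φ(δ − 1.645) = 0.7; then δ − 1.645 = Φ⁻¹(0.7) = 0.524, giving δ = 2.169.
δ = d·√n ⇒ n = (δ/d)² = (2.169 / 0.2558)² = 71.91.
Round up to the next whole unit.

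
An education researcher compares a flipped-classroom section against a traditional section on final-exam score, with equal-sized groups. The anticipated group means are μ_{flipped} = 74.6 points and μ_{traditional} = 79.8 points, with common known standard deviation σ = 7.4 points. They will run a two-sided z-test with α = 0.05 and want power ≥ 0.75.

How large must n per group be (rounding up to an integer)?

Standardized effect: d = |μ_{flipped} − μ_{traditional}| / σ = |74.6 − 79.8| / 7.4 = 0.7027
Set Φ(δ − 1.960) = 0.75; then δ − 1.960 = Φ⁻¹(0.75) = 0.674, giving δ = 2.634.
(Ignoring the negligible lower-tail rejection probability gives the usual closed-form inversion.)
δ = d·√(n/2) ⇒ n = 2(δ/d)² = 2 × (2.634 / 0.7027)² = 28.11.
Round up to the next whole unit.

n = 29 per group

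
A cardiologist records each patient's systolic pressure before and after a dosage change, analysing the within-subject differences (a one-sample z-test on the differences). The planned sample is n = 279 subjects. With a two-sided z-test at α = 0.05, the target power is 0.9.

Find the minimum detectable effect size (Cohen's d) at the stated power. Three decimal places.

d ≈ 0.194

Required noncentrality: δ = z_{0.025} + z_{0.10} = 1.960 + 1.282 = 3.242.
(Lower-tail contribution to power is negligible for δ > 0.)
δ = d·√n ⇒ d = δ/√n = 3.242/√279 = 0.1941.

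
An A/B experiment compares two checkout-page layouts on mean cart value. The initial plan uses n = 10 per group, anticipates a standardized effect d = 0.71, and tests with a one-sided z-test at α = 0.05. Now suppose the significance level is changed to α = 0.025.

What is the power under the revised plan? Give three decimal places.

δ = d·√(n/2) = 0.71 × √(10/2) = 1.5876 (unchanged). New critical value: z_{0.025} = 1.960.
Revised power = P(Z > 1.960 − δ) = Φ(-0.372) = 0.3548.

Power ≈ 0.355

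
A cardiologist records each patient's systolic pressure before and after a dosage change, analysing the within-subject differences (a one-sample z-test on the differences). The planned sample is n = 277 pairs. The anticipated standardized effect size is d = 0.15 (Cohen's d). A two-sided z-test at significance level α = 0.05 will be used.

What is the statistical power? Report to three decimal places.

Noncentrality parameter: δ = d·√n = 0.15 × √277 = 2.4965
Two-sided α = 0.05 → critical value z_{0.025} = 1.960.
Power = Φ(δ − 1.960) + Φ(−δ − 1.960) = Φ(0.537) + Φ(-4.456) = 0.7042 + 0.0000 = 0.7042.

Power ≈ 0.704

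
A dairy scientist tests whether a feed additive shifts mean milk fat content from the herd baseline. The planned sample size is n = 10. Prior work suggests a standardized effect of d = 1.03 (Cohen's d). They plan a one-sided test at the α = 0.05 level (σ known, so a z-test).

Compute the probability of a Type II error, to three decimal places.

β ≈ 0.053

Noncentrality parameter: δ = d·√n = 1.03 × √10 = 3.2571
One-sided α = 0.05 → critical value z_{0.05} = 1.645.
Power = Φ(δ − 1.645) = Φ(1.612) = 0.9466.
Type II error: β = 1 − power = 1 − 0.9466 = 0.0534.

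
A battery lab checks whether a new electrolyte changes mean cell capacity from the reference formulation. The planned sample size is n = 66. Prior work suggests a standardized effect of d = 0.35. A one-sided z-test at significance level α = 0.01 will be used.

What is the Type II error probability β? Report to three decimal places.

β ≈ 0.303

Noncentrality parameter: λ = d·√n = 0.35 × √66 = 2.8434
One-sided α = 0.01 → critical value z_{0.01} = 2.326.
Power = Φ(λ − 2.326) = Φ(0.517) = 0.6974.
Type II error: β = 1 − power = 1 − 0.6974 = 0.3026.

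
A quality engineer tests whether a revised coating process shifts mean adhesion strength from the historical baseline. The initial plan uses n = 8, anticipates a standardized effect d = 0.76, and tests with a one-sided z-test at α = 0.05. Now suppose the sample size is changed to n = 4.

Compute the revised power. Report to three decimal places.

Power ≈ 0.450

With n = 4: δ = d·√n = 0.76 × √4 = 1.5200. Critical value z_{0.05} = 1.645.
Revised power = P(Z > 1.645 − δ) = Φ(-0.125) = 0.4503.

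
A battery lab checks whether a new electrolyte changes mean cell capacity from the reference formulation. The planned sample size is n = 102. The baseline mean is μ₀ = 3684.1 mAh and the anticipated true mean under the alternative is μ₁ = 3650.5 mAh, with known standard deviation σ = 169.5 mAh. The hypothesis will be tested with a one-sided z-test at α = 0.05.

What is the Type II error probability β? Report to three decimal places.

Standardized effect: d = |μ₁ − μ₀| / σ = |3650.5 − 3684.1| / 169.5 = 0.1982
Noncentrality parameter: δ = d·√n = 0.1982 × √102 = 2.0020
Critical value for a one-sided test at α = 0.05: z_α = 1.645.
Power = P(Z > 1.645 − δ) = Φ(0.357) = 0.6395.
Type II error: β = 1 − power = 1 − 0.6395 = 0.3605.

β ≈ 0.360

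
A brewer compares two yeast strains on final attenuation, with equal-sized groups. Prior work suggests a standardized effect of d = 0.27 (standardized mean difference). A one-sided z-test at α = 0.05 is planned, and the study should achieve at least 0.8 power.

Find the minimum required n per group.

n = 170 per group

Set Φ(δ − 1.645) = 0.8; then δ − 1.645 = Φ⁻¹(0.8) = 0.842, giving δ = 2.486.
δ = d·√(n/2) ⇒ n = 2(δ/d)² = 2 × (2.486 / 0.27)² = 169.62.
Round up to the next whole unit.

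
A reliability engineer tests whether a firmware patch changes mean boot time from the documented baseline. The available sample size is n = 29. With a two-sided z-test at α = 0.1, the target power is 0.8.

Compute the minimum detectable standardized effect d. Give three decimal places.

Required noncentrality: δ = z_{0.05} + z_{0.20} = 1.645 + 0.842 = 2.486.
(The second rejection-region term Φ(−δ − z_{α/2}) is negligible and dropped.)
δ = d·√n ⇒ d = δ/√n = 2.486/√29 = 0.4617.

d ≈ 0.462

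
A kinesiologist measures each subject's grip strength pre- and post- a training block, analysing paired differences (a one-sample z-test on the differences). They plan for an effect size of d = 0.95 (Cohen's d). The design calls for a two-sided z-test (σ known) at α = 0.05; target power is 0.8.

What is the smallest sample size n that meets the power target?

For power 0.8 need Φ(δ − z_{0.025}) = 0.8, so δ = z_{0.025} + z_{0.20} = 1.960 + 0.842 = 2.802.
(For δ > 0 the lower-tail rejection region contributes negligibly to power, so the one-term inversion is standard.)
δ = d·√n ⇒ n = (δ/d)² = (2.802 / 0.95)² = 8.70.
Round up to the next whole unit.

n = 9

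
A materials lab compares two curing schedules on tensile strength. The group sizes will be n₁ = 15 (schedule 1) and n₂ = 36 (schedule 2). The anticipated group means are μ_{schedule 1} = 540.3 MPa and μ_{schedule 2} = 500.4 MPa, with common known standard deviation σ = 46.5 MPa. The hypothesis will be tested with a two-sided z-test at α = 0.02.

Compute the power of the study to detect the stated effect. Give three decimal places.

Standardized effect: d = |μ_{schedule 1} − μ_{schedule 2}| / σ = |540.3 − 500.4| / 46.5 = 0.8581
Noncentrality parameter: λ = d / √(1/n₁ + 1/n₂) = 0.8581 / √(1/15 + 1/36) = 2.7921
Two-sided α = 0.02 → critical value z_{0.01} = 2.326.
Power = Φ(λ − 2.326) + Φ(−λ − 2.326) = Φ(0.466) + Φ(-5.118) = 0.6793 + 0.0000 = 0.6793.

Power ≈ 0.679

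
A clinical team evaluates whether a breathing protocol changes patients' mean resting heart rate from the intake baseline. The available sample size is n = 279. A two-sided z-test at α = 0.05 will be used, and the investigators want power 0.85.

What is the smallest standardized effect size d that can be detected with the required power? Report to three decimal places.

d ≈ 0.179

Need Φ(δ − 1.960) = 0.85, so δ = 1.960 + 1.036 = 2.996.
(Lower-tail contribution to power is negligible for δ > 0.)
δ = d·√n ⇒ d = δ/√n = 2.996/√279 = 0.1794.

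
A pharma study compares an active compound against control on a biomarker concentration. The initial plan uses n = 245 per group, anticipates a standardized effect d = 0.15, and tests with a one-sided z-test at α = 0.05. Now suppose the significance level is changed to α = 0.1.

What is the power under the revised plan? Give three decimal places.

δ = d·√(n/2) = 0.15 × √(245/2) = 1.6602 (unchanged). New critical value: z_{0.1} = 1.282.
Revised power = Φ(δ − 1.282) = Φ(0.379) = 0.6475.

Power ≈ 0.648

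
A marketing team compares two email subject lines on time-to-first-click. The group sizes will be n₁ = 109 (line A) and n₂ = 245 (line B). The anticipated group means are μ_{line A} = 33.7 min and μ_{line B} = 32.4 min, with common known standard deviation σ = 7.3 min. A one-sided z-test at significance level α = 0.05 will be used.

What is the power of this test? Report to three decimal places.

Standardized effect: d = |μ_{line A} − μ_{line B}| / σ = |33.7 − 32.4| / 7.3 = 0.1781
Noncentrality parameter: δ = d / √(1/n₁ + 1/n₂) = 0.1781 / √(1/109 + 1/245) = 1.5467
One-sided α = 0.05 → critical value z_{0.05} = 1.645.
Power = Φ(δ − 1.645) = Φ(-0.098) = 0.4609.

Power ≈ 0.461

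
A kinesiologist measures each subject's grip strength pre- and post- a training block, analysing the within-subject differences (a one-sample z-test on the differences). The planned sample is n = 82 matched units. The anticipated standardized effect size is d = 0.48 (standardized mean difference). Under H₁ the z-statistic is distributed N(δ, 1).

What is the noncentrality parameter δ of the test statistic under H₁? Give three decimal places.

δ = d·√n = 0.48 × √82 = 4.3466

δ ≈ 4.347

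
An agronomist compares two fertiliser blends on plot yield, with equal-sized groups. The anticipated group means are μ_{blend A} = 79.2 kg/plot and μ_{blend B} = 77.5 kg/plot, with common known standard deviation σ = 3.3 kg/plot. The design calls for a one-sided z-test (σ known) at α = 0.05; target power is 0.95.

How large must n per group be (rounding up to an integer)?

n = 82 per group

Standardized effect: d = |μ_{blend A} − μ_{blend B}| / σ = |79.2 − 77.5| / 3.3 = 0.5152
For power 0.95 need Φ(δ − z_{0.05}) = 0.95, so δ = z_{0.05} + z_{0.05} = 1.645 + 1.645 = 3.290.
δ = d·√(n/2) ⇒ n = 2(δ/d)² = 2 × (3.290 / 0.5152)² = 81.56.
Round up to the next whole unit.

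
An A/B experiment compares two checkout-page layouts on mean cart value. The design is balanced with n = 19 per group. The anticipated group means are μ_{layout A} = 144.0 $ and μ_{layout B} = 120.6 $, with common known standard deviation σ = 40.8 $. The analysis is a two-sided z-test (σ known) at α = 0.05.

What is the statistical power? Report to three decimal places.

Standardized effect: d = |μ_{layout A} − μ_{layout B}| / σ = |144.0 − 120.6| / 40.8 = 0.5735
Noncentrality parameter: δ = d·√(n/2) = 0.5735 × √(19/2) = 1.7677
Critical value for a two-sided test at α = 0.05: z_{α/2} = 1.960.
Power = Φ(δ − 1.960) + Φ(−δ − 1.960) = Φ(-0.192) + Φ(-3.728) = 0.4238 + 0.0001 = 0.4239.

Power ≈ 0.424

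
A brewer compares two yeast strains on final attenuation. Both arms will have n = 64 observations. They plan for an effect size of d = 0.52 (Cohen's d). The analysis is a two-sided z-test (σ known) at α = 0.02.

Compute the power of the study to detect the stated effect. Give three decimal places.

Power ≈ 0.731

Noncentrality parameter: δ = d·√(n/2) = 0.52 × √(64/2) = 2.9416
Two-sided α = 0.02 → critical value z_{0.01} = 2.326.
Power = Φ(δ − 2.326) + Φ(−δ − 2.326) = Φ(0.615) + Φ(-5.268) = 0.7308 + 0.0000 = 0.7308.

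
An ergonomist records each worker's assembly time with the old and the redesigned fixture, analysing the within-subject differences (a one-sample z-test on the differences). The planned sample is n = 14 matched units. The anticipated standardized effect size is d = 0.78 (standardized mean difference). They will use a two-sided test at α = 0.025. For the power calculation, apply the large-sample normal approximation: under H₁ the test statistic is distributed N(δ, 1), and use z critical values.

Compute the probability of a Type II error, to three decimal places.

Noncentrality parameter: δ = d·√n = 0.78 × √14 = 2.9185
Critical value for a two-sided test at α = 0.025: z_{α/2} = 2.241.
Power = Φ(δ − 2.241) + Φ(−δ − 2.241) = Φ(0.677) + Φ(-5.160) = 0.7508 + 0.0000 = 0.7508.
Type II error: β = 1 − power = 1 − 0.7508 = 0.2492.

β ≈ 0.249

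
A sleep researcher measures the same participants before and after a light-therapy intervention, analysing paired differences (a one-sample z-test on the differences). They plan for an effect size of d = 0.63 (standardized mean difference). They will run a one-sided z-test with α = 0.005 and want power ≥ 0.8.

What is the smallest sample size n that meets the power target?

For power 0.8 need Φ(δ − z_{0.005}) = 0.8, so δ = z_{0.005} + z_{0.20} = 2.576 + 0.842 = 3.417.
δ = d·√n ⇒ n = (δ/d)² = (3.417 / 0.63)² = 29.43.
Rounding up, n = 30.

n = 30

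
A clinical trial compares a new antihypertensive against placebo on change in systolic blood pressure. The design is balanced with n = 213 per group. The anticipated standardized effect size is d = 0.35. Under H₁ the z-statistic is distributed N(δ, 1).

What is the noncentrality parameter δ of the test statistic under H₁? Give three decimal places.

δ ≈ 3.612

The noncentrality parameter scales effect size by the design's sample-size factor: δ = d·√(n/2) = 0.35 × √(213/2) = 3.6120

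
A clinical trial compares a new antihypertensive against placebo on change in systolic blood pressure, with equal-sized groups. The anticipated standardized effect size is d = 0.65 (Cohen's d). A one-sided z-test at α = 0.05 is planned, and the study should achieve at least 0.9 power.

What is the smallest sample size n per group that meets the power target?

n = 41 per group

Set Φ(δ − 1.645) = 0.9; then δ − 1.645 = Φ⁻¹(0.9) = 1.282, giving δ = 2.926.
δ = d·√(n/2) ⇒ n = 2(δ/d)² = 2 × (2.926 / 0.65)² = 40.54.
Round up to the next whole unit.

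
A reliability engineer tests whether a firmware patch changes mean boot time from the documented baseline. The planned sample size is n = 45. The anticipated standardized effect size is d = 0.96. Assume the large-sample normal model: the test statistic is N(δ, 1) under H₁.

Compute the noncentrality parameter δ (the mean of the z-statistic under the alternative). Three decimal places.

The noncentrality parameter scales effect size by the design's sample-size factor: δ = d·√n = 0.96 × √45 = 6.4399

δ ≈ 6.440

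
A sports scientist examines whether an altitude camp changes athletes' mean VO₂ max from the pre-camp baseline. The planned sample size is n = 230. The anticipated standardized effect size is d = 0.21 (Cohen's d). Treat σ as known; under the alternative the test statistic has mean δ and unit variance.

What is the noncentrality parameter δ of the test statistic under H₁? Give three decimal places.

The noncentrality parameter scales effect size by the design's sample-size factor: δ = d·√n = 0.21 × √230 = 3.1848

δ ≈ 3.185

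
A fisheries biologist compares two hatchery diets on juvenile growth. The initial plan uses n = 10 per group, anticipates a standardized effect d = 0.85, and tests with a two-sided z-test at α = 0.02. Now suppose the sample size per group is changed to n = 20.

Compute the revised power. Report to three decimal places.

Power ≈ 0.641

With n = 20 per group: δ = d·√(n/2) = 0.85 × √(20/2) = 2.6879. Critical value z_{0.01} = 2.326.
Revised power = Φ(δ − 2.326) + Φ(−δ − 2.326) = Φ(0.362) + Φ(-5.014) = 0.6412 + 0.0000 = 0.6412.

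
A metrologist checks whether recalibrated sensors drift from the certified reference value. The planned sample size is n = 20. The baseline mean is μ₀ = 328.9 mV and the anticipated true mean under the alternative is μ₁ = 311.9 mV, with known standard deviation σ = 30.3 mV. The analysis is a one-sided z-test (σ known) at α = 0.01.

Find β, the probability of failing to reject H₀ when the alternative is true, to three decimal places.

β ≈ 0.427

Standardized effect: d = |μ₁ − μ₀| / σ = |311.9 − 328.9| / 30.3 = 0.5611
Noncentrality parameter: δ = d·√n = 0.5611 × √20 = 2.5091
Critical value for a one-sided test at α = 0.01: z_α = 2.326.
Power = Φ(δ − 2.326) = Φ(0.183) = 0.5725.
Type II error: β = 1 − power = 1 − 0.5725 = 0.4275.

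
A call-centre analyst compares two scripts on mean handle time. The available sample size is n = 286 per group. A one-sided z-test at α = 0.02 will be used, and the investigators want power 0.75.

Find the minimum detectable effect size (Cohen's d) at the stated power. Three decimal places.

Need Φ(δ − 2.054) = 0.75, so δ = 2.054 + 0.674 = 2.728.
δ = d·√(n/2) ⇒ d = δ/√(n/2) = 2.728/√(286/2) = 0.2281.

d ≈ 0.228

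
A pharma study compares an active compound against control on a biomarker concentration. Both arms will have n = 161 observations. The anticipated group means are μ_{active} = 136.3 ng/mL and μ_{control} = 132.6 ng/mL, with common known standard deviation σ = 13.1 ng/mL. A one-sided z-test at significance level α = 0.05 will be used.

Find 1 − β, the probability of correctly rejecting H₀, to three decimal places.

Standardized effect: d = |μ_{active} − μ_{control}| / σ = |136.3 − 132.6| / 13.1 = 0.2824
Noncentrality parameter: δ = d·√(n/2) = 0.2824 × √(161/2) = 2.5341
Critical value for a one-sided test at α = 0.05: z_α = 1.645.
Power = P(Z > 1.645 − δ) = Φ(0.889) = 0.8131.

Power ≈ 0.813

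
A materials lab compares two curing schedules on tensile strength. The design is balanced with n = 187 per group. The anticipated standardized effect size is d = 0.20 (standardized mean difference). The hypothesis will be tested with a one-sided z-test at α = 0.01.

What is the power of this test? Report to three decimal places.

Power ≈ 0.347

Noncentrality parameter: δ = d·√(n/2) = 0.20 × √(187/2) = 1.9339
Critical value for a one-sided test at α = 0.01: z_α = 2.326.
Power = Φ(δ − 2.326) = Φ(-0.392) = 0.3474.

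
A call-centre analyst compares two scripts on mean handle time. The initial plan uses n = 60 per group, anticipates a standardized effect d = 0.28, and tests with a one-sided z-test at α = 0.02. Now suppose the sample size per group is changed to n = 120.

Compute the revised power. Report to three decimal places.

With n = 120 per group: δ = d·√(n/2) = 0.28 × √(120/2) = 2.1689. Critical value z_{0.02} = 2.054.
Revised power = Φ(δ − 2.054) = Φ(0.115) = 0.5458.

Power ≈ 0.546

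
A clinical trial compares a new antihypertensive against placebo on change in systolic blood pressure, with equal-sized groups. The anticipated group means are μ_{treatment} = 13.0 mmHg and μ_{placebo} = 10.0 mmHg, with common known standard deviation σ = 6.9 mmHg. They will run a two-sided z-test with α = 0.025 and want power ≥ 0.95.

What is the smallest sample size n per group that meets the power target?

Standardized effect: d = |μ_{treatment} − μ_{placebo}| / σ = |13.0 − 10.0| / 6.9 = 0.4348
For power 0.95 need Φ(δ − z_{0.0125}) = 0.95, so δ = z_{0.0125} + z_{0.05} = 2.241 + 1.645 = 3.886.
(Ignoring the negligible lower-tail rejection probability gives the usual closed-form inversion.)
δ = d·√(n/2) ⇒ n = 2(δ/d)² = 2 × (3.886 / 0.4348)² = 159.79.
Rounding up, n = 160 per group.

n = 160 per group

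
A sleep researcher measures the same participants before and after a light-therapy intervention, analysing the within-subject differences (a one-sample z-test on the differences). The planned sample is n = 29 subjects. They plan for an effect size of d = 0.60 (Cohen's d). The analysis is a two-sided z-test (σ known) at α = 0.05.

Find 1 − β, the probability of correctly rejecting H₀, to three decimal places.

Power ≈ 0.898

Noncentrality parameter: λ = d·√n = 0.60 × √29 = 3.2311
Critical value for a two-sided test at α = 0.05: z_{α/2} = 1.960.
Power = Φ(λ − 1.960) + Φ(−λ − 1.960) = Φ(1.271) + Φ(-5.191) = 0.8982 + 0.0000 = 0.8982.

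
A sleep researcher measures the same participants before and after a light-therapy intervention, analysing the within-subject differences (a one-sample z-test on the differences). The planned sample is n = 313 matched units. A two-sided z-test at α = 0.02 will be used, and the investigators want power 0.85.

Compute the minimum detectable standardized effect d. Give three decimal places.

d ≈ 0.190

Need Φ(δ − 2.326) = 0.85, so δ = 2.326 + 1.036 = 3.363.
(The second rejection-region term Φ(−δ − z_{α/2}) is negligible and dropped.)
δ = d·√n ⇒ d = δ/√n = 3.363/√313 = 0.1901.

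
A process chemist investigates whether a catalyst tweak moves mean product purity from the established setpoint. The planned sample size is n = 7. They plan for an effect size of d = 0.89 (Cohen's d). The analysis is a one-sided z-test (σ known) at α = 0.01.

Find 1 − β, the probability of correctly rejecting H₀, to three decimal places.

Noncentrality parameter: δ = d·√n = 0.89 × √7 = 2.3547
One-sided α = 0.01 → critical value z_{0.01} = 2.326.
Power = P(Z > 2.326 − δ) = Φ(0.028) = 0.5113.

Power ≈ 0.511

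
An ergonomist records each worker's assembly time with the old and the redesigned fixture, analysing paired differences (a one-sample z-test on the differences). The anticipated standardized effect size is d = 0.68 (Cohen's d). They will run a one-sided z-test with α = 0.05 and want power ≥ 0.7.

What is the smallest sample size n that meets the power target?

For power 0.7 need Φ(δ − z_{0.05}) = 0.7, so δ = z_{0.05} + z_{0.30} = 1.645 + 0.524 = 2.169.
δ = d·√n ⇒ n = (δ/d)² = (2.169 / 0.68)² = 10.18.
Rounding up, n = 11.

n = 11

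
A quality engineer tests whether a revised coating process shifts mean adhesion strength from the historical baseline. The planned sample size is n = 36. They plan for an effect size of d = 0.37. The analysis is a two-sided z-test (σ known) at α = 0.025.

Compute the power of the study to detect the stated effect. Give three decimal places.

Noncentrality parameter: δ = d·√n = 0.37 × √36 = 2.2200
Two-sided α = 0.025 → critical value z_{0.0125} = 2.241.
Power = Φ(δ − 2.241) + Φ(−δ − 2.241) = Φ(-0.021) + Φ(-4.461) = 0.4915 + 0.0000 = 0.4915.

Power ≈ 0.491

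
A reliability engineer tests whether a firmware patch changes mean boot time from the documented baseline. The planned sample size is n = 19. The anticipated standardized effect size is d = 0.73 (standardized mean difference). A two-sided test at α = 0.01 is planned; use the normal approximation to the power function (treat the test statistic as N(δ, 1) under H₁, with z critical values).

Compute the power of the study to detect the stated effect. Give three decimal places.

Power ≈ 0.728

Noncentrality parameter: λ = d·√n = 0.73 × √19 = 3.1820
Critical value for a two-sided test at α = 0.01: z_{α/2} = 2.576.
Power = Φ(λ − 2.576) + Φ(−λ − 2.576) = Φ(0.606) + Φ(-5.758) = 0.7278 + 0.0000 = 0.7278.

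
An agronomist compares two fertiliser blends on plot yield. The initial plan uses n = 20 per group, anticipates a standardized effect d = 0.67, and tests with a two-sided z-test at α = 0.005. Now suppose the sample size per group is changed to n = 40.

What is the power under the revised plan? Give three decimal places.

With n = 40 per group: δ = d·√(n/2) = 0.67 × √(40/2) = 2.9963. Critical value z_{0.0025} = 2.807.
Revised power = Φ(δ − 2.807) + Φ(−δ − 2.807) = Φ(0.189) + Φ(-5.803) = 0.5751 + 0.0000 = 0.5751.

Power ≈ 0.575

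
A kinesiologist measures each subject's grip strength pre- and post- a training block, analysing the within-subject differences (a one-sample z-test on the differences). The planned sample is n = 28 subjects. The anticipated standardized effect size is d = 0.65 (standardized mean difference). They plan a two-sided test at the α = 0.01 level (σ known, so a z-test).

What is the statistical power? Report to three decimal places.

Power ≈ 0.806

Noncentrality parameter: δ = d·√n = 0.65 × √28 = 3.4395
Two-sided α = 0.01 → critical value z_{0.005} = 2.576.
Power = Φ(δ − 2.576) + Φ(−δ − 2.576) = Φ(0.864) + Φ(-6.015) = 0.8061 + 0.0000 = 0.8061.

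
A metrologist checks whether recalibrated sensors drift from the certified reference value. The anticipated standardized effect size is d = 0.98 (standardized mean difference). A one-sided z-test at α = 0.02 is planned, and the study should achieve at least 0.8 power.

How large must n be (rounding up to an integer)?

Set Φ(δ − 2.054) = 0.8; then δ − 2.054 = Φ⁻¹(0.8) = 0.842, giving δ = 2.895.
δ = d·√n ⇒ n = (δ/d)² = (2.895 / 0.98)² = 8.73.
Round up to the next whole unit.

n = 9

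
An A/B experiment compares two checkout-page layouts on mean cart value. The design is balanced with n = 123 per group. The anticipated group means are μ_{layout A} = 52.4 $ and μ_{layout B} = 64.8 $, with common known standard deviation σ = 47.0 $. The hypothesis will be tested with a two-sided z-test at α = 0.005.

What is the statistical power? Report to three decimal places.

Power ≈ 0.230

Standardized effect: d = |μ_{layout A} − μ_{layout B}| / σ = |52.4 − 64.8| / 47.0 = 0.2638
Noncentrality parameter: δ = d·√(n/2) = 0.2638 × √(123/2) = 2.0690
Critical value for a two-sided test at α = 0.005: z_{α/2} = 2.807.
Power = Φ(δ − 2.807) + Φ(−δ − 2.807) = Φ(-0.738) + Φ(-4.876) = 0.2302 + 0.0000 = 0.2302.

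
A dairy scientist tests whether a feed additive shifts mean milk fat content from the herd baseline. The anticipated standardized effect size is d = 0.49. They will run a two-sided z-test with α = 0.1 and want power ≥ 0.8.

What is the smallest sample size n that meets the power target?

For power 0.8 need Φ(δ − z_{0.05}) = 0.8, so δ = z_{0.05} + z_{0.20} = 1.645 + 0.842 = 2.486.
(The Φ(−δ − z_{α/2}) term is vanishingly small for δ > 0 and is dropped in the standard sample-size formula.)
δ = d·√n ⇒ n = (δ/d)² = (2.486 / 0.49)² = 25.75.
Round up to the next whole unit.

n = 26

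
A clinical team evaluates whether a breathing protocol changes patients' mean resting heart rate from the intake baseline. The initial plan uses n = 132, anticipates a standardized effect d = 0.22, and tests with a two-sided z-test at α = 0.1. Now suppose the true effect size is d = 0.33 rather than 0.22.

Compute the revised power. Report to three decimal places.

With d = 0.33: δ = d·√n = 0.33 × √132 = 3.7914. Critical value z_{0.05} = 1.645.
Revised power = Φ(δ − 1.645) + Φ(−δ − 1.645) = Φ(2.147) + Φ(-5.436) = 0.9841 + 0.0000 = 0.9841.

Power ≈ 0.984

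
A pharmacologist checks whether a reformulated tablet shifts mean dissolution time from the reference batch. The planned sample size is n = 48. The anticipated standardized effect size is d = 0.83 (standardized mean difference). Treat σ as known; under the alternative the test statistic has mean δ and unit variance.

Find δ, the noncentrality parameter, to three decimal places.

The noncentrality parameter scales effect size by the design's sample-size factor: δ = d·√n = 0.83 × √48 = 5.7504

δ ≈ 5.750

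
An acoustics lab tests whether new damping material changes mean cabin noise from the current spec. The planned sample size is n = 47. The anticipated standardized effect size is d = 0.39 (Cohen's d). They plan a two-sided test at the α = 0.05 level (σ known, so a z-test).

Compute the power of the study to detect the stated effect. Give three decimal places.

Noncentrality parameter: δ = d·√n = 0.39 × √47 = 2.6737
Two-sided α = 0.05 → critical value z_{0.025} = 1.960.
Power = Φ(δ − 1.960) + Φ(−δ − 1.960) = Φ(0.714) + Φ(-4.634) = 0.7623 + 0.0000 = 0.7623.

Power ≈ 0.762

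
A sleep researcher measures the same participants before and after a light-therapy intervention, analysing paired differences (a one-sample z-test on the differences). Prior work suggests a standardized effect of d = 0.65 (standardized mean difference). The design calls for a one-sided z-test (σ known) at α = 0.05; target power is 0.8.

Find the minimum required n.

n = 15

Set Φ(δ − 1.645) = 0.8; then δ − 1.645 = Φ⁻¹(0.8) = 0.842, giving δ = 2.486.
δ = d·√n ⇒ n = (δ/d)² = (2.486 / 0.65)² = 14.63.
Rounding up, n = 15.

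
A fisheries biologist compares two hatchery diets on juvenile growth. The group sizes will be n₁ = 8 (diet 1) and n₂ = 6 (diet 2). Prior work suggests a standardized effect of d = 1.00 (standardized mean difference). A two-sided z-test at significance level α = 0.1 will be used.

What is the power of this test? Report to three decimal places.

Power ≈ 0.582

Noncentrality parameter: δ = d / √(1/n₁ + 1/n₂) = 1.00 / √(1/8 + 1/6) = 1.8516
Two-sided α = 0.1 → critical value z_{0.05} = 1.645.
Power = Φ(δ − 1.645) + Φ(−δ − 1.645) = Φ(0.207) + Φ(-3.496) = 0.5819 + 0.0002 = 0.5821.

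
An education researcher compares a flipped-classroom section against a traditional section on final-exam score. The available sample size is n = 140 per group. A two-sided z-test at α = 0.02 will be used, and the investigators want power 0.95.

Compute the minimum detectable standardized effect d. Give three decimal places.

Required noncentrality: δ = z_{0.01} + z_{0.05} = 2.326 + 1.645 = 3.971.
(Lower-tail contribution to power is negligible for δ > 0.)
δ = d·√(n/2) ⇒ d = δ/√(n/2) = 3.971/√(140/2) = 0.4746.

d ≈ 0.475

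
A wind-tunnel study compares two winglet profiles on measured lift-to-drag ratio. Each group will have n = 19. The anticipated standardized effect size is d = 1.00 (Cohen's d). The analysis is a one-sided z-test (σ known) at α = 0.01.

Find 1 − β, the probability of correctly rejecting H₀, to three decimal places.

Noncentrality parameter: δ = d·√(n/2) = 1.00 × √(19/2) = 3.0822
One-sided α = 0.01 → critical value z_{0.01} = 2.326.
Power = Φ(δ − 2.326) = Φ(0.756) = 0.7751.

Power ≈ 0.775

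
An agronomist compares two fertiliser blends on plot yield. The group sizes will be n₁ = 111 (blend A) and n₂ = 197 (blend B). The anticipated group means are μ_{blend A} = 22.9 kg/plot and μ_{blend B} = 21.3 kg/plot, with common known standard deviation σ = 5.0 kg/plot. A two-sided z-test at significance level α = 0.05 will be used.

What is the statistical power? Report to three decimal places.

Power ≈ 0.769

Standardized effect: d = |μ_{blend A} − μ_{blend B}| / σ = |22.9 − 21.3| / 5.0 = 0.3200
Noncentrality parameter: λ = d / √(1/n₁ + 1/n₂) = 0.3200 / √(1/111 + 1/197) = 2.6963
Critical value for a two-sided test at α = 0.05: z_{α/2} = 1.960.
Power = Φ(λ − 1.960) + Φ(−λ − 1.960) = Φ(0.736) + Φ(-4.656) = 0.7692 + 0.0000 = 0.7692.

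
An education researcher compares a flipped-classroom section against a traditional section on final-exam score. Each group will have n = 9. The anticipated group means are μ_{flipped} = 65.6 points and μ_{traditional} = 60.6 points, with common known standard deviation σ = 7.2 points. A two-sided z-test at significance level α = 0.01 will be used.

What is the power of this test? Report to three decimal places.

Standardized effect: d = |μ_{flipped} − μ_{traditional}| / σ = |65.6 − 60.6| / 7.2 = 0.6944
Noncentrality parameter: δ = d·√(n/2) = 0.6944 × √(9/2) = 1.4731
Critical value for a two-sided test at α = 0.01: z_{α/2} = 2.576.
Power = Φ(δ − 2.576) + Φ(−δ − 2.576) = Φ(-1.103) + Φ(-4.049) = 0.1351 + 0.0000 = 0.1351.

Power ≈ 0.135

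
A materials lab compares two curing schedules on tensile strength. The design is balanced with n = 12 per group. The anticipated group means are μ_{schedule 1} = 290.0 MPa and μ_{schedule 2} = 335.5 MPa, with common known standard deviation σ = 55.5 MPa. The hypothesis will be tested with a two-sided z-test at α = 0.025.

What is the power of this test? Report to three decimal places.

Standardized effect: d = |μ_{schedule 1} − μ_{schedule 2}| / σ = |290.0 − 335.5| / 55.5 = 0.8198
Noncentrality parameter: δ = d·√(n/2) = 0.8198 × √(12/2) = 2.0081
Critical value for a two-sided test at α = 0.025: z_{α/2} = 2.241.
Power = Φ(δ − 2.241) + Φ(−δ − 2.241) = Φ(-0.233) + Φ(-4.250) = 0.4078 + 0.0000 = 0.4078.

Power ≈ 0.408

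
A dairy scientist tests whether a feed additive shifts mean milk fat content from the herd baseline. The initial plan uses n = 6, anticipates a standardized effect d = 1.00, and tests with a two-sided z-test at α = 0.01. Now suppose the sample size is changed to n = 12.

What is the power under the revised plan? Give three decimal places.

Power ≈ 0.813

With n = 12: δ = d·√n = 1.00 × √12 = 3.4641. Critical value z_{0.005} = 2.576.
Revised power = Φ(δ − 2.576) + Φ(−δ − 2.576) = Φ(0.888) + Φ(-6.040) = 0.8128 + 0.0000 = 0.8128.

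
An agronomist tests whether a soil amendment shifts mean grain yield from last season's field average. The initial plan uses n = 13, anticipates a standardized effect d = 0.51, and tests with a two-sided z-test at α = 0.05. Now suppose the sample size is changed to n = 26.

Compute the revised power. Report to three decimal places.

Power ≈ 0.739

With n = 26: δ = d·√n = 0.51 × √26 = 2.6005. Critical value z_{0.025} = 1.960.
Revised power = Φ(δ − 1.960) + Φ(−δ − 1.960) = Φ(0.641) + Φ(-4.560) = 0.7391 + 0.0000 = 0.7391.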